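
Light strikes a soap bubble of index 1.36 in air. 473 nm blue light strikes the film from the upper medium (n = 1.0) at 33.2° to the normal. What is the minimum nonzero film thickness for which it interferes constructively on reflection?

95.0 nm

Ray reflecting at the top interface goes from n = 1.0 toward n = 1.36: a half-wave phase shift.
Bottom surface (1.36 → 1.0): reflection off a lower-index medium gives no phase shift.
Net: one phase inversion between the two reflected rays.
With one net inversion, constructive interference in reflection requires 2 n t cos θ_r = (m + ½) λ.
Snell's law: 1.0 sin 33.2° = 1.36 sin θ_r → sin θ_r = 0.403, cos θ_r = 0.915.
Minimum at m = 0: t = λ / (4 n cos θ_r) = 473 / (4 × 1.36 × 0.915) = 95.0 nm.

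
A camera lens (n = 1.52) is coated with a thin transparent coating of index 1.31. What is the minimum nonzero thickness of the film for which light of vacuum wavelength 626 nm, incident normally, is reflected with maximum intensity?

239 nm

Top surface (1.0 → 1.31): reflection off a higher-index medium gives a half-wave phase shift.
Ray reflecting at the bottom interface goes from n = 1.31 toward n = 1.52: a half-wave phase shift.
Zero or two π shifts → no net half-wave offset.
With no net inversion, constructive interference in reflection requires 2 n t = m λ.
Minimum nonzero at m = 1: t = λ / (2 n) = 626 / (2 × 1.31) = 239 nm.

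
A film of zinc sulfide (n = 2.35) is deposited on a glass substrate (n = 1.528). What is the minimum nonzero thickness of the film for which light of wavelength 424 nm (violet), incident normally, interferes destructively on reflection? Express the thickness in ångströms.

902 Å

At the upper boundary (n = 1.0 to n = 2.35) the reflected ray undergoes a half-wave phase shift.
At the lower boundary (n = 2.35 to n = 1.528) the reflected ray undergoes no phase shift.
Exactly one π shift → a net half-wave offset.
For dark reflection here: 2 n t = m λ.
Minimum nonzero at m = 1: t = λ / (2 n) = 424 / (2 × 2.35) = 90.2 nm.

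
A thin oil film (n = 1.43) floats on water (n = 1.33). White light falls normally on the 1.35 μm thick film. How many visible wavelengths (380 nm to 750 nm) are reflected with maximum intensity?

5

Top surface (1.0 → 1.43): reflection off a higher-index medium gives a half-wave phase shift.
At the lower boundary (n = 1.43 to n = 1.33) the reflected ray undergoes no phase shift.
The two reflections differ by half a wavelength.
With one net inversion, constructive interference in reflection requires 2 n t = (m + ½) λ.
λ = 2 n t / (m + ½) = 3861 / (m + ½) nm.
m=4: 858 nm (IR); m=5: 702 nm (visible); m=6: 594 nm (visible); m=7: 515 nm (visible); m=8: 454 nm (visible); m=9: 406 nm (visible); m=10: 368 nm (UV).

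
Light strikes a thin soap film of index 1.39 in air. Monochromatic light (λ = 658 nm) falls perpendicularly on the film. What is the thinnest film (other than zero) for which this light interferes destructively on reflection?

237 nm

Top surface (1.0 → 1.39): reflection off a higher-index medium gives a half-wave phase shift.
At the lower boundary (n = 1.39 to n = 1.0) the reflected ray undergoes no phase shift.
The two reflections differ by half a wavelength.
For minimum reflection here: 2 n t = m λ.
Minimum nonzero at m = 1: t = λ / (2 n) = 658 / (2 × 1.39) = 237 nm.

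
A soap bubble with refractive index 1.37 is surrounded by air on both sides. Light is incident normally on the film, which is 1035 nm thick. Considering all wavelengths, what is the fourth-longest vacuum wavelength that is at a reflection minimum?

Top surface (1.0 → 1.37): reflection off a higher-index medium gives a half-wave phase shift.
Bottom surface (1.37 → 1.0): reflection off a lower-index medium gives no phase shift.
Net: one phase inversion between the two reflected rays.
With one net inversion, destructive interference in reflection requires 2 n t = m λ.
λ = 2 n t / m. The fourth-longest wavelength is m = 4: λ = 2 × 1.37 × 1035 / 4.00 = 709 nm.

709 nm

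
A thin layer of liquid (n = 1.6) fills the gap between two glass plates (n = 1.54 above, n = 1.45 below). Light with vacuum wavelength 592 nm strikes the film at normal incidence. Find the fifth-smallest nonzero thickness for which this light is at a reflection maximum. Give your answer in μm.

0.833 μm

Ray reflecting at the top interface goes from n = 1.54 toward n = 1.6: a half-wave phase shift.
Bottom surface (1.6 → 1.45): reflection off a lower-index medium gives no phase shift.
Net: one phase inversion between the two reflected rays.
With one net inversion, constructive interference in reflection requires 2 n t = (m + ½) λ.
The fifth-smallest nonzero thickness corresponds to m = 4: t = (m + ½) λ / (2 n) = 4.50 × 592 / (2 × 1.6) = 833 nm.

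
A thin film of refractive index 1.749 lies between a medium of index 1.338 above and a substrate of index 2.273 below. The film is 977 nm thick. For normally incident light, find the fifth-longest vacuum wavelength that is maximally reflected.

Ray reflecting at the top interface goes from n = 1.338 toward n = 1.749: a half-wave phase shift.
Ray reflecting at the bottom interface goes from n = 1.749 toward n = 2.273: a half-wave phase shift.
Net: no relative phase inversion (both shifts match).
With no net inversion, constructive interference in reflection requires 2 n t = m λ.
λ = 2 n t / m. The fifth-longest wavelength is m = 5: λ = 2 × 1.749 × 977 / 5.00 = 684 nm.

684 nm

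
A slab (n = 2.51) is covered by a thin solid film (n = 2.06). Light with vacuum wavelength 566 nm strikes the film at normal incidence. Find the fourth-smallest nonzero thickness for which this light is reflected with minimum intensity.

481 nm

Top surface (1.0 → 2.06): reflection off a higher-index medium gives a half-wave phase shift.
Ray reflecting at the bottom interface goes from n = 2.06 toward n = 2.51: a half-wave phase shift.
Zero or two π shifts → no net half-wave offset.
So the condition for destructive reflection is 2 n t = (m + ½) λ.
The fourth-smallest nonzero thickness corresponds to m = 3: t = (m + ½) λ / (2 n) = 3.50 × 566 / (2 × 2.06) = 481 nm.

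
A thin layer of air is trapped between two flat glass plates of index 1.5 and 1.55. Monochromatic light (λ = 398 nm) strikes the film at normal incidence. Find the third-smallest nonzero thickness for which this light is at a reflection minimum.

Top surface (1.5 → 1.0): reflection off a lower-index medium gives no phase shift.
Bottom surface (1.0 → 1.55): reflection off a higher-index medium gives a half-wave phase shift.
The two reflections differ by half a wavelength.
For dark reflection here: 2 n t = m λ.
The third-smallest nonzero thickness corresponds to m = 3: t = m λ / (2 n) = 3.00 × 398 / (2 × 1.0) = 597 nm.

597 nm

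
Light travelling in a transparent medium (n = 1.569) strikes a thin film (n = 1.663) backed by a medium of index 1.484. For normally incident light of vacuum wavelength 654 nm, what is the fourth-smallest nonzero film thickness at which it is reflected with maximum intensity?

Ray reflecting at the top interface goes from n = 1.569 toward n = 1.663: a half-wave phase shift.
Bottom surface (1.663 → 1.484): reflection off a lower-index medium gives no phase shift.
The two reflections differ by half a wavelength.
For bright reflection here: 2 n t = (m + ½) λ.
The fourth-smallest nonzero thickness corresponds to m = 3: t = (m + ½) λ / (2 n) = 3.50 × 654 / (2 × 1.663) = 688 nm.

688 nm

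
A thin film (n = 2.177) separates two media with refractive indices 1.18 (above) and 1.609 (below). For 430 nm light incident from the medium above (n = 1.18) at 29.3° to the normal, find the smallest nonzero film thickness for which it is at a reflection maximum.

At the upper boundary (n = 1.18 to n = 2.177) the reflected ray undergoes a half-wave phase shift.
At the lower boundary (n = 2.177 to n = 1.609) the reflected ray undergoes no phase shift.
Exactly one π shift → a net half-wave offset.
For strong reflection here: 2 n t cos θ_r = (m + ½) λ.
Snell's law: 1.18 sin 29.3° = 2.177 sin θ_r → sin θ_r = 0.265, cos θ_r = 0.964.
Minimum at m = 0: t = λ / (4 n cos θ_r) = 430 / (4 × 2.177 × 0.964) = 51.2 nm.

51.2 nm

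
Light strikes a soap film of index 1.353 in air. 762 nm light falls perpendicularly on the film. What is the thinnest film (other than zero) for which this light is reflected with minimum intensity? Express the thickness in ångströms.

2816 Å

At the upper boundary (n = 1.0 to n = 1.353) the reflected ray undergoes a half-wave phase shift.
Bottom surface (1.353 → 1.0): reflection off a lower-index medium gives no phase shift.
Exactly one π shift → a net half-wave offset.
With one net inversion, destructive interference in reflection requires 2 n t = m λ.
Minimum nonzero at m = 1: t = λ / (2 n) = 762 / (2 × 1.353) = 282 nm.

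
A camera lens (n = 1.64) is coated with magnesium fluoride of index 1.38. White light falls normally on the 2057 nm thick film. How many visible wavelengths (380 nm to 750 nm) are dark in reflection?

7

At the upper boundary (n = 1.0 to n = 1.38) the reflected ray undergoes a half-wave phase shift.
Ray reflecting at the bottom interface goes from n = 1.38 toward n = 1.64: a half-wave phase shift.
Zero or two π shifts → no net half-wave offset.
So the condition for destructive reflection is 2 n t = (m + ½) λ.
λ = 2 n t / (m + ½) = 5677 / (m + ½) nm.
m=7: 757 nm (IR); m=8: 668 nm (visible); m=9: 598 nm (visible); m=10: 541 nm (visible); m=11: 494 nm (visible); m=12: 454 nm (visible); m=13: 421 nm (visible); m=14: 392 nm (visible); m=15: 366 nm (UV).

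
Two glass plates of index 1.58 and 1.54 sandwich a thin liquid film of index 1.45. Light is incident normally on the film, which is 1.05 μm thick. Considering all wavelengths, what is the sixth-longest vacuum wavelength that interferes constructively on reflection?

554 nm

Ray reflecting at the top interface goes from n = 1.58 toward n = 1.45: no phase shift.
Ray reflecting at the bottom interface goes from n = 1.45 toward n = 1.54: a half-wave phase shift.
Net: one phase inversion between the two reflected rays.
So the condition for constructive reflection is 2 n t = (m + ½) λ.
λ = 2 n t / (m + ½). The sixth-longest wavelength is m = 5: λ = 2 × 1.45 × 1050 / 5.50 = 554 nm.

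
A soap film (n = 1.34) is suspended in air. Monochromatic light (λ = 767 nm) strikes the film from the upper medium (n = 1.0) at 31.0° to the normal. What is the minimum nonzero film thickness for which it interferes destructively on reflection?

Ray reflecting at the top interface goes from n = 1.0 toward n = 1.34: a half-wave phase shift.
At the lower boundary (n = 1.34 to n = 1.0) the reflected ray undergoes no phase shift.
Exactly one π shift → a net half-wave offset.
For minimum reflection here: 2 n t cos θ_r = m λ.
Snell's law: 1.0 sin 31.0° = 1.34 sin θ_r → sin θ_r = 0.384, cos θ_r = 0.923.
Minimum nonzero at m = 1: t = λ / (2 n cos θ_r) = 767 / (2 × 1.34 × 0.923) = 310 nm.

310 nm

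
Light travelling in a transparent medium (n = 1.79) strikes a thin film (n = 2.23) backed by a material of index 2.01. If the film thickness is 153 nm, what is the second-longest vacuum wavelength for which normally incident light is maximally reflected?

455 nm

Ray reflecting at the top interface goes from n = 1.79 toward n = 2.23: a half-wave phase shift.
At the lower boundary (n = 2.23 to n = 2.01) the reflected ray undergoes no phase shift.
Net: one phase inversion between the two reflected rays.
For maximum reflection here: 2 n t = (m + ½) λ.
λ = 2 n t / (m + ½). The second-longest wavelength is m = 1: λ = 2 × 2.23 × 153 / 1.50 = 455 nm.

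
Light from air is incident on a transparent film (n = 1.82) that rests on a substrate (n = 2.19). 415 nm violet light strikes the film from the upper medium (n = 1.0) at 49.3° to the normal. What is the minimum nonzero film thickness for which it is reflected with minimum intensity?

Ray reflecting at the top interface goes from n = 1.0 toward n = 1.82: a half-wave phase shift.
At the lower boundary (n = 1.82 to n = 2.19) the reflected ray undergoes a half-wave phase shift.
Zero or two π shifts → no net half-wave offset.
For weak reflection here: 2 n t cos θ_r = (m + ½) λ.
Snell's law: 1.0 sin 49.3° = 1.82 sin θ_r → sin θ_r = 0.417, cos θ_r = 0.909.
Minimum at m = 0: t = λ / (4 n cos θ_r) = 415 / (4 × 1.82 × 0.909) = 62.7 nm.

62.7 nm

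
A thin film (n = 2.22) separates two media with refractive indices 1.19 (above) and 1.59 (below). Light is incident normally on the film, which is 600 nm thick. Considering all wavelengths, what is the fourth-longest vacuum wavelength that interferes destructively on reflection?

Top surface (1.19 → 2.22): reflection off a higher-index medium gives a half-wave phase shift.
Ray reflecting at the bottom interface goes from n = 2.22 toward n = 1.59: no phase shift.
Net: one phase inversion between the two reflected rays.
With one net inversion, destructive interference in reflection requires 2 n t = m λ.
λ = 2 n t / m. The fourth-longest wavelength is m = 4: λ = 2 × 2.22 × 600 / 4.00 = 666 nm.

666 nm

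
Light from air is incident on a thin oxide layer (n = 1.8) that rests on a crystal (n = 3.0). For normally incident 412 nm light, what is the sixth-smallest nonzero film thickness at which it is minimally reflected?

629 nm

Ray reflecting at the top interface goes from n = 1.0 toward n = 1.8: a half-wave phase shift.
Bottom surface (1.8 → 3.0): reflection off a higher-index medium gives a half-wave phase shift.
Zero or two π shifts → no net half-wave offset.
So the condition for destructive reflection is 2 n t = (m + ½) λ.
The sixth-smallest nonzero thickness corresponds to m = 5: t = (m + ½) λ / (2 n) = 5.50 × 412 / (2 × 1.8) = 629 nm.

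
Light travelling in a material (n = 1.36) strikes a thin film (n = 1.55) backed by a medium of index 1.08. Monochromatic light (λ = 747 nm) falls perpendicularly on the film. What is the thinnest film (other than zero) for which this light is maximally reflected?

At the upper boundary (n = 1.36 to n = 1.55) the reflected ray undergoes a half-wave phase shift.
At the lower boundary (n = 1.55 to n = 1.08) the reflected ray undergoes no phase shift.
Net: one phase inversion between the two reflected rays.
With one net inversion, constructive interference in reflection requires 2 n t = (m + ½) λ.
Minimum at m = 0: t = λ / (4 n) = 747 / (4 × 1.55) = 120 nm.

120 nm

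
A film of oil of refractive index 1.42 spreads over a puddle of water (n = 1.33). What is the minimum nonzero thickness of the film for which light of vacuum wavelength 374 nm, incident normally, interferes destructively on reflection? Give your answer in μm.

0.132 μm

At the upper boundary (n = 1.0 to n = 1.42) the reflected ray undergoes a half-wave phase shift.
At the lower boundary (n = 1.42 to n = 1.33) the reflected ray undergoes no phase shift.
Exactly one π shift → a net half-wave offset.
For dark reflection here: 2 n t = m λ.
Minimum nonzero at m = 1: t = λ / (2 n) = 374 / (2 × 1.42) = 132 nm.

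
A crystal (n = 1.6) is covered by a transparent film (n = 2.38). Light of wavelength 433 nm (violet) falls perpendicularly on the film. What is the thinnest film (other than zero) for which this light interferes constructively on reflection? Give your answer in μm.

Top surface (1.0 → 2.38): reflection off a higher-index medium gives a half-wave phase shift.
Bottom surface (2.38 → 1.6): reflection off a lower-index medium gives no phase shift.
The two reflections differ by half a wavelength.
For strong reflection here: 2 n t = (m + ½) λ.
Minimum at m = 0: t = λ / (4 n) = 433 / (4 × 2.38) = 45.5 nm.

0.0455 μm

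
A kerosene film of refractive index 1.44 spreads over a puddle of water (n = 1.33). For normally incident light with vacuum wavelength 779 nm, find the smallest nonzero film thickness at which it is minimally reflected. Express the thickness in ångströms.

2705 Å

Top surface (1.0 → 1.44): reflection off a higher-index medium gives a half-wave phase shift.
Ray reflecting at the bottom interface goes from n = 1.44 toward n = 1.33: no phase shift.
Net: one phase inversion between the two reflected rays.
So the condition for destructive reflection is 2 n t = m λ.
Minimum nonzero at m = 1: t = λ / (2 n) = 779 / (2 × 1.44) = 270 nm.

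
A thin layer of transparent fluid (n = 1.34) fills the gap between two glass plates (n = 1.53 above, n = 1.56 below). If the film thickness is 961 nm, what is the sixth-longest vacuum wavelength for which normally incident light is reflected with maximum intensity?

468 nm

Ray reflecting at the top interface goes from n = 1.53 toward n = 1.34: no phase shift.
Bottom surface (1.34 → 1.56): reflection off a higher-index medium gives a half-wave phase shift.
Exactly one π shift → a net half-wave offset.
For bright reflection here: 2 n t = (m + ½) λ.
λ = 2 n t / (m + ½). The sixth-longest wavelength is m = 5: λ = 2 × 1.34 × 961 / 5.50 = 468 nm.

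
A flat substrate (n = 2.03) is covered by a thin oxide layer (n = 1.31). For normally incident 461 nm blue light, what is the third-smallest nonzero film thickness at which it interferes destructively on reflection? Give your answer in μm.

Ray reflecting at the top interface goes from n = 1.0 toward n = 1.31: a half-wave phase shift.
Bottom surface (1.31 → 2.03): reflection off a higher-index medium gives a half-wave phase shift.
Net: no relative phase inversion (both shifts match).
With no net inversion, destructive interference in reflection requires 2 n t = (m + ½) λ.
The third-smallest nonzero thickness corresponds to m = 2: t = (m + ½) λ / (2 n) = 2.50 × 461 / (2 × 1.31) = 440 nm.

0.440 μm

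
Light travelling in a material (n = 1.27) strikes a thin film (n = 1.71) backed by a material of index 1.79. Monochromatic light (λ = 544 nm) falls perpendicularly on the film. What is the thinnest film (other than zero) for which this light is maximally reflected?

Ray reflecting at the top interface goes from n = 1.27 toward n = 1.71: a half-wave phase shift.
At the lower boundary (n = 1.71 to n = 1.79) the reflected ray undergoes a half-wave phase shift.
Zero or two π shifts → no net half-wave offset.
So the condition for constructive reflection is 2 n t = m λ.
Minimum nonzero at m = 1: t = λ / (2 n) = 544 / (2 × 1.71) = 159 nm.

159 nm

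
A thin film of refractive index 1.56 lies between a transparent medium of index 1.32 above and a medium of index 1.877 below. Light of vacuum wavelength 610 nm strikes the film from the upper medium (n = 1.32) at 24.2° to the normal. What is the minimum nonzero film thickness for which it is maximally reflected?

208 nm

At the upper boundary (n = 1.32 to n = 1.56) the reflected ray undergoes a half-wave phase shift.
At the lower boundary (n = 1.56 to n = 1.877) the reflected ray undergoes a half-wave phase shift.
Zero or two π shifts → no net half-wave offset.
So the condition for constructive reflection is 2 n t cos θ_r = m λ.
Snell's law: 1.32 sin 24.2° = 1.56 sin θ_r → sin θ_r = 0.347, cos θ_r = 0.938.
Minimum nonzero at m = 1: t = λ / (2 n cos θ_r) = 610 / (2 × 1.56 × 0.938) = 208 nm.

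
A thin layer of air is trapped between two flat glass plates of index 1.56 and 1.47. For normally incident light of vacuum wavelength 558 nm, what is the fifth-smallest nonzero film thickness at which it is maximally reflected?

Ray reflecting at the top interface goes from n = 1.56 toward n = 1.0: no phase shift.
Bottom surface (1.0 → 1.47): reflection off a higher-index medium gives a half-wave phase shift.
The two reflections differ by half a wavelength.
With one net inversion, constructive interference in reflection requires 2 n t = (m + ½) λ.
The fifth-smallest nonzero thickness corresponds to m = 4: t = (m + ½) λ / (2 n) = 4.50 × 558 / (2 × 1.0) = 1256 nm.

1256 nm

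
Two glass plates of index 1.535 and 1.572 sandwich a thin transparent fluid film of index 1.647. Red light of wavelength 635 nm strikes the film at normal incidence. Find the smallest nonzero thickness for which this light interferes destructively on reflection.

At the upper boundary (n = 1.535 to n = 1.647) the reflected ray undergoes a half-wave phase shift.
Ray reflecting at the bottom interface goes from n = 1.647 toward n = 1.572: no phase shift.
The two reflections differ by half a wavelength.
With one net inversion, destructive interference in reflection requires 2 n t = m λ.
The smallest nonzero thickness corresponds to m = 1: t = m λ / (2 n) = 1.00 × 635 / (2 × 1.647) = 193 nm.

193 nm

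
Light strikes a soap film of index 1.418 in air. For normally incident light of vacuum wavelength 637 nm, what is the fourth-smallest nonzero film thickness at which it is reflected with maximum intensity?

786 nm

Ray reflecting at the top interface goes from n = 1.0 toward n = 1.418: a half-wave phase shift.
Bottom surface (1.418 → 1.0): reflection off a lower-index medium gives no phase shift.
Exactly one π shift → a net half-wave offset.
With one net inversion, constructive interference in reflection requires 2 n t = (m + ½) λ.
The fourth-smallest nonzero thickness corresponds to m = 3: t = (m + ½) λ / (2 n) = 3.50 × 637 / (2 × 1.418) = 786 nm.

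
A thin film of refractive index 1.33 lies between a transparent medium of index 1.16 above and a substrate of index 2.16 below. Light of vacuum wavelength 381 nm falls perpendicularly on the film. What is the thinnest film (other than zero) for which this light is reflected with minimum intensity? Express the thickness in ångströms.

Ray reflecting at the top interface goes from n = 1.16 toward n = 1.33: a half-wave phase shift.
At the lower boundary (n = 1.33 to n = 2.16) the reflected ray undergoes a half-wave phase shift.
Net: no relative phase inversion (both shifts match).
So the condition for destructive reflection is 2 n t = (m + ½) λ.
Minimum at m = 0: t = λ / (4 n) = 381 / (4 × 1.33) = 71.6 nm.

716 Å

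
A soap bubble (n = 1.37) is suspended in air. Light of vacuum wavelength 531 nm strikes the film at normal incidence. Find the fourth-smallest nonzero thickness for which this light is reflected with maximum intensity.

678 nm

Ray reflecting at the top interface goes from n = 1.0 toward n = 1.37: a half-wave phase shift.
Ray reflecting at the bottom interface goes from n = 1.37 toward n = 1.0: no phase shift.
The two reflections differ by half a wavelength.
For bright reflection here: 2 n t = (m + ½) λ.
The fourth-smallest nonzero thickness corresponds to m = 3: t = (m + ½) λ / (2 n) = 3.50 × 531 / (2 × 1.37) = 678 nm.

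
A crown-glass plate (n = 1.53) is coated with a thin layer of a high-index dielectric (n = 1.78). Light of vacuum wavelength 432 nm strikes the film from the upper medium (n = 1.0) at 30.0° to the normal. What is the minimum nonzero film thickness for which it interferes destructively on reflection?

126 nm

At the upper boundary (n = 1.0 to n = 1.78) the reflected ray undergoes a half-wave phase shift.
Bottom surface (1.78 → 1.53): reflection off a lower-index medium gives no phase shift.
Net: one phase inversion between the two reflected rays.
For dark reflection here: 2 n t cos θ_r = m λ.
Snell's law: 1.0 sin 30.0° = 1.78 sin θ_r → sin θ_r = 0.281, cos θ_r = 0.960.
Minimum nonzero at m = 1: t = λ / (2 n cos θ_r) = 432 / (2 × 1.78 × 0.960) = 126 nm.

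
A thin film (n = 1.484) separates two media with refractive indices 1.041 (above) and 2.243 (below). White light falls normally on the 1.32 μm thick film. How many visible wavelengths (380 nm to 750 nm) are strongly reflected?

Ray reflecting at the top interface goes from n = 1.041 toward n = 1.484: a half-wave phase shift.
Ray reflecting at the bottom interface goes from n = 1.484 toward n = 2.243: a half-wave phase shift.
Net: no relative phase inversion (both shifts match).
With no net inversion, constructive interference in reflection requires 2 n t = m λ.
λ = 2 n t / m = 3918 / m nm.
m=5: 784 nm (IR); m=6: 653 nm (visible); m=7: 560 nm (visible); m=8: 490 nm (visible); m=9: 435 nm (visible); m=10: 392 nm (visible); m=11: 356 nm (UV).

5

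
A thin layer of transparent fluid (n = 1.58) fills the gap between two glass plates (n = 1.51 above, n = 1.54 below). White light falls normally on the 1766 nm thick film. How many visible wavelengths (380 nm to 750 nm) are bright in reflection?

At the upper boundary (n = 1.51 to n = 1.58) the reflected ray undergoes a half-wave phase shift.
Ray reflecting at the bottom interface goes from n = 1.58 toward n = 1.54: no phase shift.
Net: one phase inversion between the two reflected rays.
For strong reflection here: 2 n t = (m + ½) λ.
λ = 2 n t / (m + ½) = 5581 / (m + ½) nm.
m=6: 859 nm (IR); m=7: 744 nm (visible); m=8: 657 nm (visible); m=9: 587 nm (visible); m=10: 531 nm (visible); m=11: 485 nm (visible); m=12: 446 nm (visible); m=13: 413 nm (visible); m=14: 385 nm (visible); m=15: 360 nm (UV).

8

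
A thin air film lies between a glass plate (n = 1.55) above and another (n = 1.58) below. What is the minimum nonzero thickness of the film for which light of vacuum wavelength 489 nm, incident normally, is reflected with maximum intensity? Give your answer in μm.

0.122 μm

Ray reflecting at the top interface goes from n = 1.55 toward n = 1.0: no phase shift.
Ray reflecting at the bottom interface goes from n = 1.0 toward n = 1.58: a half-wave phase shift.
The two reflections differ by half a wavelength.
For bright reflection here: 2 n t = (m + ½) λ.
Minimum at m = 0: t = λ / (4 n) = 489 / (4 × 1.0) = 122 nm.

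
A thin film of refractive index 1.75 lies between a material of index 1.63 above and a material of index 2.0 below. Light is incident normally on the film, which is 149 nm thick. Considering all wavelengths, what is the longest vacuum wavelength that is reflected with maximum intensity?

Ray reflecting at the top interface goes from n = 1.63 toward n = 1.75: a half-wave phase shift.
Bottom surface (1.75 → 2.0): reflection off a higher-index medium gives a half-wave phase shift.
Net: no relative phase inversion (both shifts match).
For bright reflection here: 2 n t = m λ.
λ = 2 n t / m. The longest wavelength is m = 1: λ = 2 × 1.75 × 149 / 1.00 = 522 nm.

522 nm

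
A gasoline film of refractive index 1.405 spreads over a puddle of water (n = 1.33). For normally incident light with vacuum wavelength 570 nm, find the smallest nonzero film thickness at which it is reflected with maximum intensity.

101 nm

Top surface (1.0 → 1.405): reflection off a higher-index medium gives a half-wave phase shift.
At the lower boundary (n = 1.405 to n = 1.33) the reflected ray undergoes no phase shift.
Exactly one π shift → a net half-wave offset.
So the condition for constructive reflection is 2 n t = (m + ½) λ.
Minimum at m = 0: t = λ / (4 n) = 570 / (4 × 1.405) = 101 nm.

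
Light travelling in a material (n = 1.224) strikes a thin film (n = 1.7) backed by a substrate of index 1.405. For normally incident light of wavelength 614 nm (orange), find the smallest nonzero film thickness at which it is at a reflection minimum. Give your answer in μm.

Ray reflecting at the top interface goes from n = 1.224 toward n = 1.7: a half-wave phase shift.
At the lower boundary (n = 1.7 to n = 1.405) the reflected ray undergoes no phase shift.
Net: one phase inversion between the two reflected rays.
So the condition for destructive reflection is 2 n t = m λ.
Minimum nonzero at m = 1: t = λ / (2 n) = 614 / (2 × 1.7) = 181 nm.

0.181 μm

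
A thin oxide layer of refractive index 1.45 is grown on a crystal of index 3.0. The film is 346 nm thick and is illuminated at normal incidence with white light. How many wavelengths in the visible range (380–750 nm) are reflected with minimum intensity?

2

Ray reflecting at the top interface goes from n = 1.0 toward n = 1.45: a half-wave phase shift.
At the lower boundary (n = 1.45 to n = 3.0) the reflected ray undergoes a half-wave phase shift.
Zero or two π shifts → no net half-wave offset.
For minimum reflection here: 2 n t = (m + ½) λ.
λ = 2 n t / (m + ½) = 1003 / (m + ½) nm.
m=0: 2007 nm (IR); m=1: 669 nm (visible); m=2: 401 nm (visible); m=3: 287 nm (UV).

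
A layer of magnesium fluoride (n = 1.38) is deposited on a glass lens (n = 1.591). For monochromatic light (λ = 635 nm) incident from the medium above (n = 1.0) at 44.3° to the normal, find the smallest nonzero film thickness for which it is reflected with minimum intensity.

Top surface (1.0 → 1.38): reflection off a higher-index medium gives a half-wave phase shift.
Bottom surface (1.38 → 1.591): reflection off a higher-index medium gives a half-wave phase shift.
The two reflections carry the same phase change, so no net offset.
So the condition for destructive reflection is 2 n t cos θ_r = (m + ½) λ.
Snell's law: 1.0 sin 44.3° = 1.38 sin θ_r → sin θ_r = 0.506, cos θ_r = 0.862.
Minimum at m = 0: t = λ / (4 n cos θ_r) = 635 / (4 × 1.38 × 0.862) = 133 nm.

133 nm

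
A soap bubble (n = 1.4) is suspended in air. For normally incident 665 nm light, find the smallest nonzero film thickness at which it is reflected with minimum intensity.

Ray reflecting at the top interface goes from n = 1.0 toward n = 1.4: a half-wave phase shift.
Ray reflecting at the bottom interface goes from n = 1.4 toward n = 1.0: no phase shift.
The two reflections differ by half a wavelength.
So the condition for destructive reflection is 2 n t = m λ.
Minimum nonzero at m = 1: t = λ / (2 n) = 665 / (2 × 1.4) = 238 nm.

238 nm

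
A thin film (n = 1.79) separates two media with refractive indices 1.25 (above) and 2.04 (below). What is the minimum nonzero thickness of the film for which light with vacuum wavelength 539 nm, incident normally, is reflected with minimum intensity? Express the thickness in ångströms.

753 Å

At the upper boundary (n = 1.25 to n = 1.79) the reflected ray undergoes a half-wave phase shift.
Ray reflecting at the bottom interface goes from n = 1.79 toward n = 2.04: a half-wave phase shift.
The two reflections carry the same phase change, so no net offset.
So the condition for destructive reflection is 2 n t = (m + ½) λ.
Minimum at m = 0: t = λ / (4 n) = 539 / (4 × 1.79) = 75.3 nm.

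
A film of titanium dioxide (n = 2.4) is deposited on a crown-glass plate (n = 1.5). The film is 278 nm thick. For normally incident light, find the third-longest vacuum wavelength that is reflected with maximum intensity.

534 nm

Top surface (1.0 → 2.4): reflection off a higher-index medium gives a half-wave phase shift.
Bottom surface (2.4 → 1.5): reflection off a lower-index medium gives no phase shift.
Net: one phase inversion between the two reflected rays.
With one net inversion, constructive interference in reflection requires 2 n t = (m + ½) λ.
λ = 2 n t / (m + ½). The third-longest wavelength is m = 2: λ = 2 × 2.4 × 278 / 2.50 = 534 nm.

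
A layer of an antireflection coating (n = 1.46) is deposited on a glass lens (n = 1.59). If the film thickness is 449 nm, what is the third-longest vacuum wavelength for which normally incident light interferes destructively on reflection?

524 nm

At the upper boundary (n = 1.0 to n = 1.46) the reflected ray undergoes a half-wave phase shift.
Bottom surface (1.46 → 1.59): reflection off a higher-index medium gives a half-wave phase shift.
The two reflections carry the same phase change, so no net offset.
For dark reflection here: 2 n t = (m + ½) λ.
λ = 2 n t / (m + ½). The third-longest wavelength is m = 2: λ = 2 × 1.46 × 449 / 2.50 = 524 nm.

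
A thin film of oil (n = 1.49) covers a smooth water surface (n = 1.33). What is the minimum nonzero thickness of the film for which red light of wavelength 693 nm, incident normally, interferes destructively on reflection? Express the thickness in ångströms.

Top surface (1.0 → 1.49): reflection off a higher-index medium gives a half-wave phase shift.
Bottom surface (1.49 → 1.33): reflection off a lower-index medium gives no phase shift.
Exactly one π shift → a net half-wave offset.
With one net inversion, destructive interference in reflection requires 2 n t = m λ.
Minimum nonzero at m = 1: t = λ / (2 n) = 693 / (2 × 1.49) = 233 nm.

2326 Å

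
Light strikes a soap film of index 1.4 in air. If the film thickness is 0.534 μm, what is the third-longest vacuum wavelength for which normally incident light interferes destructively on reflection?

At the upper boundary (n = 1.0 to n = 1.4) the reflected ray undergoes a half-wave phase shift.
At the lower boundary (n = 1.4 to n = 1.0) the reflected ray undergoes no phase shift.
The two reflections differ by half a wavelength.
With one net inversion, destructive interference in reflection requires 2 n t = m λ.
λ = 2 n t / m. The third-longest wavelength is m = 3: λ = 2 × 1.4 × 534 / 3.00 = 498 nm.

498 nm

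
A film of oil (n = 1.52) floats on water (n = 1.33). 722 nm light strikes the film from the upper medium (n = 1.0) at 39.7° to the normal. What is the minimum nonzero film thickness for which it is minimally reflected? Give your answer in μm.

At the upper boundary (n = 1.0 to n = 1.52) the reflected ray undergoes a half-wave phase shift.
At the lower boundary (n = 1.52 to n = 1.33) the reflected ray undergoes no phase shift.
Exactly one π shift → a net half-wave offset.
With one net inversion, destructive interference in reflection requires 2 n t cos θ_r = m λ.
Snell's law: 1.0 sin 39.7° = 1.52 sin θ_r → sin θ_r = 0.420, cos θ_r = 0.907.
Minimum nonzero at m = 1: t = λ / (2 n cos θ_r) = 722 / (2 × 1.52 × 0.907) = 262 nm.

0.262 μm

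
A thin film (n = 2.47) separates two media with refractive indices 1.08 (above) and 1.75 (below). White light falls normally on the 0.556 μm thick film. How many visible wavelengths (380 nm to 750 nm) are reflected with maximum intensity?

Ray reflecting at the top interface goes from n = 1.08 toward n = 2.47: a half-wave phase shift.
Ray reflecting at the bottom interface goes from n = 2.47 toward n = 1.75: no phase shift.
The two reflections differ by half a wavelength.
So the condition for constructive reflection is 2 n t = (m + ½) λ.
λ = 2 n t / (m + ½) = 2747 / (m + ½) nm.
m=3: 785 nm (IR); m=4: 610 nm (visible); m=5: 499 nm (visible); m=6: 423 nm (visible); m=7: 366 nm (UV).

3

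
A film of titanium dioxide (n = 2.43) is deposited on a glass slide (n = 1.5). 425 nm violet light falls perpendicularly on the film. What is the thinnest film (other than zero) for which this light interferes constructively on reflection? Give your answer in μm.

0.0437 μm

Top surface (1.0 → 2.43): reflection off a higher-index medium gives a half-wave phase shift.
Bottom surface (2.43 → 1.5): reflection off a lower-index medium gives no phase shift.
Exactly one π shift → a net half-wave offset.
So the condition for constructive reflection is 2 n t = (m + ½) λ.
Minimum at m = 0: t = λ / (4 n) = 425 / (4 × 2.43) = 43.7 nm.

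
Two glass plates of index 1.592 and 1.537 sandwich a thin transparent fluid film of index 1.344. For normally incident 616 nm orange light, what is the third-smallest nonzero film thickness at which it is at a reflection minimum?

688 nm

Ray reflecting at the top interface goes from n = 1.592 toward n = 1.344: no phase shift.
At the lower boundary (n = 1.344 to n = 1.537) the reflected ray undergoes a half-wave phase shift.
Net: one phase inversion between the two reflected rays.
For dark reflection here: 2 n t = m λ.
The third-smallest nonzero thickness corresponds to m = 3: t = m λ / (2 n) = 3.00 × 616 / (2 × 1.344) = 688 nm.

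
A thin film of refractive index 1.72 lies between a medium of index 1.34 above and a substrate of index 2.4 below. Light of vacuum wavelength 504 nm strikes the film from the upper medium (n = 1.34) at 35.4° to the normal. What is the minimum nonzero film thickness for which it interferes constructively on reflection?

At the upper boundary (n = 1.34 to n = 1.72) the reflected ray undergoes a half-wave phase shift.
Ray reflecting at the bottom interface goes from n = 1.72 toward n = 2.4: a half-wave phase shift.
Net: no relative phase inversion (both shifts match).
So the condition for constructive reflection is 2 n t cos θ_r = m λ.
Snell's law: 1.34 sin 35.4° = 1.72 sin θ_r → sin θ_r = 0.451, cos θ_r = 0.892.
Minimum nonzero at m = 1: t = λ / (2 n cos θ_r) = 504 / (2 × 1.72 × 0.892) = 164 nm.

164 nm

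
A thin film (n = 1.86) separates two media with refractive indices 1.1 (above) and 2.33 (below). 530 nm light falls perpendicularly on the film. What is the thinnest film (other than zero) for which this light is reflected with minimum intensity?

Top surface (1.1 → 1.86): reflection off a higher-index medium gives a half-wave phase shift.
At the lower boundary (n = 1.86 to n = 2.33) the reflected ray undergoes a half-wave phase shift.
Zero or two π shifts → no net half-wave offset.
With no net inversion, destructive interference in reflection requires 2 n t = (m + ½) λ.
Minimum at m = 0: t = λ / (4 n) = 530 / (4 × 1.86) = 71.2 nm.

71.2 nm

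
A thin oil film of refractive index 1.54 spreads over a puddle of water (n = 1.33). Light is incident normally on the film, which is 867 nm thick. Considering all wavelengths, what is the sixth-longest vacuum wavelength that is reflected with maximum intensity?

At the upper boundary (n = 1.0 to n = 1.54) the reflected ray undergoes a half-wave phase shift.
Ray reflecting at the bottom interface goes from n = 1.54 toward n = 1.33: no phase shift.
The two reflections differ by half a wavelength.
For strong reflection here: 2 n t = (m + ½) λ.
λ = 2 n t / (m + ½). The sixth-longest wavelength is m = 5: λ = 2 × 1.54 × 867 / 5.50 = 486 nm.

486 nm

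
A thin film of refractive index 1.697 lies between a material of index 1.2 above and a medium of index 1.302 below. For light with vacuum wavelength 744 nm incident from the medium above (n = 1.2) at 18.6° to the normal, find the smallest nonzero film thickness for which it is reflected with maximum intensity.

113 nm

Ray reflecting at the top interface goes from n = 1.2 toward n = 1.697: a half-wave phase shift.
Bottom surface (1.697 → 1.302): reflection off a lower-index medium gives no phase shift.
The two reflections differ by half a wavelength.
For bright reflection here: 2 n t cos θ_r = (m + ½) λ.
Snell's law: 1.2 sin 18.6° = 1.697 sin θ_r → sin θ_r = 0.226, cos θ_r = 0.974.
Minimum at m = 0: t = λ / (4 n cos θ_r) = 744 / (4 × 1.697 × 0.974) = 113 nm.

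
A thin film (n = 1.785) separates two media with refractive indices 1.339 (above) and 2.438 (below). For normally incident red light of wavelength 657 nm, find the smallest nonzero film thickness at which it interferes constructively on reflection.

184 nm

Top surface (1.339 → 1.785): reflection off a higher-index medium gives a half-wave phase shift.
Ray reflecting at the bottom interface goes from n = 1.785 toward n = 2.438: a half-wave phase shift.
Zero or two π shifts → no net half-wave offset.
So the condition for constructive reflection is 2 n t = m λ.
Minimum nonzero at m = 1: t = λ / (2 n) = 657 / (2 × 1.785) = 184 nm.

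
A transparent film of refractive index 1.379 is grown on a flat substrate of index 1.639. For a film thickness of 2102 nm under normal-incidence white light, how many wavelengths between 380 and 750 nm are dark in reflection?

7

Ray reflecting at the top interface goes from n = 1.0 toward n = 1.379: a half-wave phase shift.
Bottom surface (1.379 → 1.639): reflection off a higher-index medium gives a half-wave phase shift.
The two reflections carry the same phase change, so no net offset.
For weak reflection here: 2 n t = (m + ½) λ.
λ = 2 n t / (m + ½) = 5797 / (m + ½) nm.
m=7: 773 nm (IR); m=8: 682 nm (visible); m=9: 610 nm (visible); m=10: 552 nm (visible); m=11: 504 nm (visible); m=12: 464 nm (visible); m=13: 429 nm (visible); m=14: 400 nm (visible); m=15: 374 nm (UV).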